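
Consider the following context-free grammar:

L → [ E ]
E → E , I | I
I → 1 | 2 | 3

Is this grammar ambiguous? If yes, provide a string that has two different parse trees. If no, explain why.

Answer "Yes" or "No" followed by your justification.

No - the grammar is unambiguous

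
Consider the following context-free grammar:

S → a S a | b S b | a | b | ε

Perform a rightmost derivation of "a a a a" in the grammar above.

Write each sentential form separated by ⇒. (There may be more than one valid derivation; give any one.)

S ⇒ a S a ⇒ a a S a a ⇒ a a a a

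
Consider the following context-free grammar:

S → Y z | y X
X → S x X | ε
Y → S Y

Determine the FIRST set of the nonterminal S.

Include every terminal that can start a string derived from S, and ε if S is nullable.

We compute FIRST(S) using the standard algorithm.
FIRST(S) = {y}
FIRST(X) = {y, ε}
FIRST(Y) = {y}
Therefore, FIRST(S) = {y}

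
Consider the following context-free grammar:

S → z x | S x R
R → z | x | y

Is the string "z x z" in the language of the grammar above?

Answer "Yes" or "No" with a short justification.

No - no valid derivation exists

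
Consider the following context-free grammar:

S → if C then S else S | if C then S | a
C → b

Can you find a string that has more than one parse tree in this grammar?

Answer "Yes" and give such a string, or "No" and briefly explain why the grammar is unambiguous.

Yes - the string 'if b then if b then if b then a else a else a' has two distinct parse trees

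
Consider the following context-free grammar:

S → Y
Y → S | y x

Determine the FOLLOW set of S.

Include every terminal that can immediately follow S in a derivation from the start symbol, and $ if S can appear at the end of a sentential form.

We compute FOLLOW(S) using the standard algorithm.
FOLLOW(S) starts with {$}.
FIRST(S) = {y}
FIRST(Y) = {y}
FOLLOW(S) = {$}
FOLLOW(Y) = {$}
Therefore, FOLLOW(S) = {$}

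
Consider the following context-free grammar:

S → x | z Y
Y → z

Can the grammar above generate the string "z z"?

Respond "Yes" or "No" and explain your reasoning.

Yes - a valid derivation exists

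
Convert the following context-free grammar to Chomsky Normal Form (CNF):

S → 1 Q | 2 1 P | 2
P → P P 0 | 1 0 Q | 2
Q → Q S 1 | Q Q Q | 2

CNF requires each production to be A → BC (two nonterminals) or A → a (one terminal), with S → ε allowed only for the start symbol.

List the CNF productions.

T1 → 1; T2 → 2; S → 2; T0 → 0; P → 2; Q → 2; S → T1 Q; S → T2 X0; X0 → T1 P; P → P X1; X1 → P T0; P → T1 X2; X2 → T0 Q; Q → Q X3; X3 → S T1; Q → Q X4; X4 → Q Q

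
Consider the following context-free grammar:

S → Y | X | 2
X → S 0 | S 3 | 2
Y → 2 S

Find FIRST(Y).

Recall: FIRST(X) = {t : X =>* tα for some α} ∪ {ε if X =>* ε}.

We compute FIRST(Y) using the standard algorithm.
FIRST(S) = {2}
FIRST(X) = {2}
FIRST(Y) = {2}
Therefore, FIRST(Y) = {2}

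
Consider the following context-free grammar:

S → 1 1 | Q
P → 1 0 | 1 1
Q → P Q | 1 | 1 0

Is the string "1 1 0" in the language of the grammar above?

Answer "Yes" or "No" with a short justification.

No - no valid derivation exists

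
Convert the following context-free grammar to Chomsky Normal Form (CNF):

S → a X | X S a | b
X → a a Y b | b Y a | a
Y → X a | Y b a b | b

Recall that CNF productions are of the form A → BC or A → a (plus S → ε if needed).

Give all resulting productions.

TA → a; S → b; TB → b; X → a; Y → b; S → TA X; S → X X0; X0 → S TA; X → TA X1; X1 → TA X2; X2 → Y TB; X → TB X3; X3 → Y TA; Y → X TA; Y → Y X4; X4 → TB X5; X5 → TA TB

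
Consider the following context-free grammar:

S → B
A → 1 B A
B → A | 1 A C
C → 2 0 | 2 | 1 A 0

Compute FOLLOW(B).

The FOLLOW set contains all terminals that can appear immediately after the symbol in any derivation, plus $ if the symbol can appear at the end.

We compute FOLLOW(B) using the standard algorithm.
FOLLOW(S) starts with {$}.
FIRST(A) = {1}
FIRST(B) = {1}
FIRST(C) = {1, 2}
FIRST(S) = {1}
FOLLOW(A) = {$, 0, 1, 2}
FOLLOW(B) = {$, 1}
FOLLOW(C) = {$, 1}
FOLLOW(S) = {$}
Therefore, FOLLOW(B) = {$, 1}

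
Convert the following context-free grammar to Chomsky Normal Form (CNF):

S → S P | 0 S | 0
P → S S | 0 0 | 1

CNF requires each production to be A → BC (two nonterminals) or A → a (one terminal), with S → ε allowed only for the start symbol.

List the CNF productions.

T0 → 0; S → 0; P → 1; S → S P; S → T0 S; P → S S; P → T0 T0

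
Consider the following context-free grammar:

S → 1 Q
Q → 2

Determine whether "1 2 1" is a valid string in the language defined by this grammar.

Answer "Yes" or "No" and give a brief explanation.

No - no valid derivation exists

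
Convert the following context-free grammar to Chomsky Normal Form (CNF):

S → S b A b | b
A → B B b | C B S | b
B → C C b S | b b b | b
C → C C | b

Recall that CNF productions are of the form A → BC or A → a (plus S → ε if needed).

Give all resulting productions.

TB → b; S → b; A → b; B → b; C → b; S → S X0; X0 → TB X1; X1 → A TB; A → B X2; X2 → B TB; A → C X3; X3 → B S; B → C X4; X4 → C X5; X5 → TB S; B → TB X6; X6 → TB TB; C → C C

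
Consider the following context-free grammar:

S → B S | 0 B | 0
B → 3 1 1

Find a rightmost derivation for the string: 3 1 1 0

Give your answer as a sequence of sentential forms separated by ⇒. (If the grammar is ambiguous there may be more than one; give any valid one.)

S ⇒ B S ⇒ B 0 ⇒ 3 1 1 0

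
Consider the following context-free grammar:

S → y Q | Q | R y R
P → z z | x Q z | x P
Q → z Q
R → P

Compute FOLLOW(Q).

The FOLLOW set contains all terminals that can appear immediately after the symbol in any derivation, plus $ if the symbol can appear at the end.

We compute FOLLOW(Q) using the standard algorithm.
FOLLOW(S) starts with {$}.
FIRST(P) = {x, z}
FIRST(Q) = {z}
FIRST(R) = {x, z}
FIRST(S) = {x, y, z}
FOLLOW(P) = {$, y}
FOLLOW(Q) = {$, z}
FOLLOW(R) = {$, y}
FOLLOW(S) = {$}
Therefore, FOLLOW(Q) = {$, z}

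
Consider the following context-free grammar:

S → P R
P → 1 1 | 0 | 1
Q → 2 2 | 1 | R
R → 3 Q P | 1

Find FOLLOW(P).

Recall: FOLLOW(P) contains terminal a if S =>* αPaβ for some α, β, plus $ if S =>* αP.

We compute FOLLOW(P) using the standard algorithm.
FOLLOW(S) starts with {$}.
FIRST(P) = {0, 1}
FIRST(Q) = {1, 2, 3}
FIRST(R) = {1, 3}
FIRST(S) = {0, 1}
FOLLOW(P) = {$, 0, 1, 3}
FOLLOW(Q) = {0, 1}
FOLLOW(R) = {$, 0, 1}
FOLLOW(S) = {$}
Therefore, FOLLOW(P) = {$, 0, 1, 3}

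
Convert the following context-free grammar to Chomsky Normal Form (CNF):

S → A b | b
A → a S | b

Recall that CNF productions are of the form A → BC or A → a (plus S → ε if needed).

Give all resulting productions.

TB → b; S → b; TA → a; A → b; S → A TB; A → TA S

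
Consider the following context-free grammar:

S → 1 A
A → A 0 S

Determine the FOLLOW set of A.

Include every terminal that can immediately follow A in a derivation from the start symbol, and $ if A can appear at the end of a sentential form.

We compute FOLLOW(A) using the standard algorithm.
FOLLOW(S) starts with {$}.
FIRST(A) = {}
FIRST(S) = {1}
FOLLOW(A) = {$, 0}
FOLLOW(S) = {$, 0}
Therefore, FOLLOW(A) = {$, 0}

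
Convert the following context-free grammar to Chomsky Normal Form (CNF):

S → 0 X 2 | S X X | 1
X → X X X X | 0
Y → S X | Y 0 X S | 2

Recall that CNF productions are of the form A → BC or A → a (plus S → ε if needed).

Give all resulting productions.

T0 → 0; T2 → 2; S → 1; X → 0; Y → 2; S → T0 X0; X0 → X T2; S → S X1; X1 → X X; X → X X2; X2 → X X3; X3 → X X; Y → S X; Y → Y X4; X4 → T0 X5; X5 → X S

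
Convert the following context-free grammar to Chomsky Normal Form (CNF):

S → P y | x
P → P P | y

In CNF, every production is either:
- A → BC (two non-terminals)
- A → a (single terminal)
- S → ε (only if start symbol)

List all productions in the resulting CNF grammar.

TY → y; S → x; P → y; S → P TY; P → P P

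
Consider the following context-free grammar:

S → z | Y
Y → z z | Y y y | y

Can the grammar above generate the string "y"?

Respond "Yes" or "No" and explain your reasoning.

Yes - a valid derivation exists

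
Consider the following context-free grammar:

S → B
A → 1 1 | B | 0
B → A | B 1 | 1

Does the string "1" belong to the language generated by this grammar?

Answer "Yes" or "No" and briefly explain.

Yes - a valid derivation exists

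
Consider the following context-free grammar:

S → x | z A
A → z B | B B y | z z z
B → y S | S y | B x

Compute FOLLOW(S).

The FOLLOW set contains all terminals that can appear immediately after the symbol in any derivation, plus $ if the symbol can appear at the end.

We compute FOLLOW(S) using the standard algorithm.
FOLLOW(S) starts with {$}.
FIRST(A) = {x, y, z}
FIRST(B) = {x, y, z}
FIRST(S) = {x, z}
FOLLOW(A) = {$, x, y, z}
FOLLOW(B) = {$, x, y, z}
FOLLOW(S) = {$, x, y, z}
Therefore, FOLLOW(S) = {$, x, y, z}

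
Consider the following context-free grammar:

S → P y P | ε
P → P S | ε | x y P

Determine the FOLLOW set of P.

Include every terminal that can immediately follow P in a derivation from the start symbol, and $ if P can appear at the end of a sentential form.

We compute FOLLOW(P) using the standard algorithm.
FOLLOW(S) starts with {$}.
FIRST(P) = {x, y, ε}
FIRST(S) = {x, y, ε}
FOLLOW(P) = {$, x, y}
FOLLOW(S) = {$, x, y}
Therefore, FOLLOW(P) = {$, x, y}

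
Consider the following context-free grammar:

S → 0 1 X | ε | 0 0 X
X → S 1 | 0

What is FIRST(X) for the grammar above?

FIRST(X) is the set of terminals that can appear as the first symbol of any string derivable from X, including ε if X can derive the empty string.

We compute FIRST(X) using the standard algorithm.
FIRST(S) = {0, ε}
FIRST(X) = {0, 1}
Therefore, FIRST(X) = {0, 1}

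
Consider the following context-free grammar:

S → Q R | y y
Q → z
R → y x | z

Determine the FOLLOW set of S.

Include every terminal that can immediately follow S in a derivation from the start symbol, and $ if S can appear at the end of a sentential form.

We compute FOLLOW(S) using the standard algorithm.
FOLLOW(S) starts with {$}.
FIRST(Q) = {z}
FIRST(R) = {y, z}
FIRST(S) = {y, z}
FOLLOW(Q) = {y, z}
FOLLOW(R) = {$}
FOLLOW(S) = {$}
Therefore, FOLLOW(S) = {$}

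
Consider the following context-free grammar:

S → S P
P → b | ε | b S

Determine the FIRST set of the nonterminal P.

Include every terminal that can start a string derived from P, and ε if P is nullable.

We compute FIRST(P) using the standard algorithm.
FIRST(P) = {b, ε}
FIRST(S) = {}
Therefore, FIRST(P) = {b, ε}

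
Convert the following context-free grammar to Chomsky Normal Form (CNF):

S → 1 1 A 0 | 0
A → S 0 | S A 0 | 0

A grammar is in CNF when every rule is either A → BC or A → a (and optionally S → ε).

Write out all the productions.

T1 → 1; T0 → 0; S → 0; A → 0; S → T1 X0; X0 → T1 X1; X1 → A T0; A → S T0; A → S X2; X2 → A T0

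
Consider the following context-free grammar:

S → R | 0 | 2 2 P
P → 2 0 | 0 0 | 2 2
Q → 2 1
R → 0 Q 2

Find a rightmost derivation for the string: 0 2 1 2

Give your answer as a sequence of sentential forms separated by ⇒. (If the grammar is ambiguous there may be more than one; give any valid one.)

S ⇒ R ⇒ 0 Q 2 ⇒ 0 2 1 2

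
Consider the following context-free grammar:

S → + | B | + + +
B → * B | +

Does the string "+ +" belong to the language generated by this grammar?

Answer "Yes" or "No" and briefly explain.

No - no valid derivation exists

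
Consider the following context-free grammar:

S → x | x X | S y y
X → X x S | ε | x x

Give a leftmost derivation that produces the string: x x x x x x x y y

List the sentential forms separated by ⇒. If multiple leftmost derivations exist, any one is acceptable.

S ⇒ S y y ⇒ x X y y ⇒ x X x S y y ⇒ x x x x S y y ⇒ x x x x x X y y ⇒ x x x x x x x y y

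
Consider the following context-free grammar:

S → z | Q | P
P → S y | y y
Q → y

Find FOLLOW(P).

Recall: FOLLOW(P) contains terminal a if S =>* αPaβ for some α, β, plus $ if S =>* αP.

We compute FOLLOW(P) using the standard algorithm.
FOLLOW(S) starts with {$}.
FIRST(P) = {y, z}
FIRST(Q) = {y}
FIRST(S) = {y, z}
FOLLOW(P) = {$, y}
FOLLOW(Q) = {$, y}
FOLLOW(S) = {$, y}
Therefore, FOLLOW(P) = {$, y}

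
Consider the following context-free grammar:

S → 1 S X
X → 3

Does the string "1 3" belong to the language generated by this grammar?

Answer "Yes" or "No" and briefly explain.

No - no valid derivation exists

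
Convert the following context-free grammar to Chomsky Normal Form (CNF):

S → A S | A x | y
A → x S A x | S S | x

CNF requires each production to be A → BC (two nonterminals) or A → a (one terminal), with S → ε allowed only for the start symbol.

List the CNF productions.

TX → x; S → y; A → x; S → A S; S → A TX; A → TX X0; X0 → S X1; X1 → A TX; A → S S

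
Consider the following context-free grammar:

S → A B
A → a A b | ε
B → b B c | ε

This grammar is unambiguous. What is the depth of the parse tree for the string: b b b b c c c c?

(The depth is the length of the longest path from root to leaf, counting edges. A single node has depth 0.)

6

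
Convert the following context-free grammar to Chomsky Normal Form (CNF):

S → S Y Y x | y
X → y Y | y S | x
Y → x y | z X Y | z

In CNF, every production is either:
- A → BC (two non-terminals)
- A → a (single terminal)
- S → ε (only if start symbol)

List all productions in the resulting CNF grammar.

TX → x; S → y; TY → y; X → x; TZ → z; Y → z; S → S X0; X0 → Y X1; X1 → Y TX; X → TY Y; X → TY S; Y → TX TY; Y → TZ X2; X2 → X Y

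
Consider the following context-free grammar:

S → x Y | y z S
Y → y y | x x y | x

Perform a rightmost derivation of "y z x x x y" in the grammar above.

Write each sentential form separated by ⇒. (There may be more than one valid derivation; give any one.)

S ⇒ y z S ⇒ y z x Y ⇒ y z x x x y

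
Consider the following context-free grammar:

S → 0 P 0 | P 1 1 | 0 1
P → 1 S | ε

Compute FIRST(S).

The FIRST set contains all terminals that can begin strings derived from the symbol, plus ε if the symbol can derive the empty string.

We compute FIRST(S) using the standard algorithm.
FIRST(P) = {1, ε}
FIRST(S) = {0, 1}
Therefore, FIRST(S) = {0, 1}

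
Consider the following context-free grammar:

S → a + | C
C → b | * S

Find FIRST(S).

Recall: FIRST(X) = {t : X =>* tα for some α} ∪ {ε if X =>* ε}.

We compute FIRST(S) using the standard algorithm.
FIRST(C) = {*, b}
FIRST(S) = {*, a, b}
Therefore, FIRST(S) = {*, a, b}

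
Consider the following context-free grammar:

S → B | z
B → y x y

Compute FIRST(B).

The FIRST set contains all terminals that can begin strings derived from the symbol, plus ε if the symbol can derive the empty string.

We compute FIRST(B) using the standard algorithm.
FIRST(B) = {y}
FIRST(S) = {y, z}
Therefore, FIRST(B) = {y}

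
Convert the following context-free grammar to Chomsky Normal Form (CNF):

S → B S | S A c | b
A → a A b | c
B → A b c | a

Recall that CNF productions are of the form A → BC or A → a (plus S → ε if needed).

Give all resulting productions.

TC → c; S → b; TA → a; TB → b; A → c; B → a; S → B S; S → S X0; X0 → A TC; A → TA X1; X1 → A TB; B → A X2; X2 → TB TC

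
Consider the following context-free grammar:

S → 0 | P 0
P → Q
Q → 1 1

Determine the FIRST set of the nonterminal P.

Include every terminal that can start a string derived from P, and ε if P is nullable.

We compute FIRST(P) using the standard algorithm.
FIRST(P) = {1}
FIRST(Q) = {1}
FIRST(S) = {0, 1}
Therefore, FIRST(P) = {1}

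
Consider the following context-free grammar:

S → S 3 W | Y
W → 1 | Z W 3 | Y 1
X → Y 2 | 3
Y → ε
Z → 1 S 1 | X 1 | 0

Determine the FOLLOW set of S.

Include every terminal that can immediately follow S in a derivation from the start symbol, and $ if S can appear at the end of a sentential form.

We compute FOLLOW(S) using the standard algorithm.
FOLLOW(S) starts with {$}.
FIRST(S) = {3, ε}
FIRST(W) = {0, 1, 2, 3}
FIRST(X) = {2, 3}
FIRST(Y) = {ε}
FIRST(Z) = {0, 1, 2, 3}
FOLLOW(S) = {$, 1, 3}
FOLLOW(W) = {$, 1, 3}
FOLLOW(X) = {1}
FOLLOW(Y) = {$, 1, 2, 3}
FOLLOW(Z) = {0, 1, 2, 3}
Therefore, FOLLOW(S) = {$, 1, 3}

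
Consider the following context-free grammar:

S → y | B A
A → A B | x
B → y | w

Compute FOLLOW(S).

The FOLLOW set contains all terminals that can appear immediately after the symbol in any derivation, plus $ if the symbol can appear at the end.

We compute FOLLOW(S) using the standard algorithm.
FOLLOW(S) starts with {$}.
FIRST(A) = {x}
FIRST(B) = {w, y}
FIRST(S) = {w, y}
FOLLOW(A) = {$, w, y}
FOLLOW(B) = {$, w, x, y}
FOLLOW(S) = {$}
Therefore, FOLLOW(S) = {$}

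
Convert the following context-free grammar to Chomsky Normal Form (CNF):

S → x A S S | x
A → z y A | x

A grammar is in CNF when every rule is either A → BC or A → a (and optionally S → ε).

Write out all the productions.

TX → x; S → x; TZ → z; TY → y; A → x; S → TX X0; X0 → A X1; X1 → S S; A → TZ X2; X2 → TY A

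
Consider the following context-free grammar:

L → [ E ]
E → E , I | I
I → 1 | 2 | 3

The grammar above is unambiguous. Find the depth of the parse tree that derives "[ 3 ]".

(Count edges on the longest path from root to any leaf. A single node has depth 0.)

3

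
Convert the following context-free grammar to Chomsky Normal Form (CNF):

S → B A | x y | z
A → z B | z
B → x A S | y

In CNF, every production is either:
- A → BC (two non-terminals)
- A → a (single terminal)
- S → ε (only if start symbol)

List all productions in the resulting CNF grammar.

TX → x; TY → y; S → z; TZ → z; A → z; B → y; S → B A; S → TX TY; A → TZ B; B → TX X0; X0 → A S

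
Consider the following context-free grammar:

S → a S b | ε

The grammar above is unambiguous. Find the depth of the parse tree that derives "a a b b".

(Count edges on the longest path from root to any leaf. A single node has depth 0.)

3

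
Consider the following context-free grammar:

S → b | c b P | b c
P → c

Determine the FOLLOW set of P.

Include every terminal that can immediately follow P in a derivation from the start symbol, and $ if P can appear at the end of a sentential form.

We compute FOLLOW(P) using the standard algorithm.
FOLLOW(S) starts with {$}.
FIRST(P) = {c}
FIRST(S) = {b, c}
FOLLOW(P) = {$}
FOLLOW(S) = {$}
Therefore, FOLLOW(P) = {$}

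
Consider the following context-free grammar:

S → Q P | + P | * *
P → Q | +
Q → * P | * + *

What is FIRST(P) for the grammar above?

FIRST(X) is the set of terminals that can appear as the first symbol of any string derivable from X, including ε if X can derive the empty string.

We compute FIRST(P) using the standard algorithm.
FIRST(P) = {*, +}
FIRST(Q) = {*}
FIRST(S) = {*, +}
Therefore, FIRST(P) = {*, +}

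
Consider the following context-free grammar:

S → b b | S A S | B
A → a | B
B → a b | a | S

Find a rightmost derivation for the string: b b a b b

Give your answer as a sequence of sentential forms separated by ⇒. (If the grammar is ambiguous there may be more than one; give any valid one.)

S ⇒ S A S ⇒ S A b b ⇒ S a b b ⇒ b b a b b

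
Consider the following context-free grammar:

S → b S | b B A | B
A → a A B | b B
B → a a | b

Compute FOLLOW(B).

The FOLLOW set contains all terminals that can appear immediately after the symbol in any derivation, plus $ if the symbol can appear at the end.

We compute FOLLOW(B) using the standard algorithm.
FOLLOW(S) starts with {$}.
FIRST(A) = {a, b}
FIRST(B) = {a, b}
FIRST(S) = {a, b}
FOLLOW(A) = {$, a, b}
FOLLOW(B) = {$, a, b}
FOLLOW(S) = {$}
Therefore, FOLLOW(B) = {$, a, b}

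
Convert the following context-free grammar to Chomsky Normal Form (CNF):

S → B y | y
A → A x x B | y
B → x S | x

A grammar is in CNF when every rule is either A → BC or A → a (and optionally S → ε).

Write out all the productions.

TY → y; S → y; TX → x; A → y; B → x; S → B TY; A → A X0; X0 → TX X1; X1 → TX B; B → TX S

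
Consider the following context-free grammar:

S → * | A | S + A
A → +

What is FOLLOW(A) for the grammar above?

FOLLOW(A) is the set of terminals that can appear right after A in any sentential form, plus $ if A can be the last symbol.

We compute FOLLOW(A) using the standard algorithm.
FOLLOW(S) starts with {$}.
FIRST(A) = {+}
FIRST(S) = {*, +}
FOLLOW(A) = {$, +}
FOLLOW(S) = {$, +}
Therefore, FOLLOW(A) = {$, +}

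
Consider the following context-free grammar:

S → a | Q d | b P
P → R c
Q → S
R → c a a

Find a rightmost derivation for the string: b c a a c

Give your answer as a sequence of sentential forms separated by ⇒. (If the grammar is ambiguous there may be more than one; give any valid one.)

S ⇒ b P ⇒ b R c ⇒ b c a a c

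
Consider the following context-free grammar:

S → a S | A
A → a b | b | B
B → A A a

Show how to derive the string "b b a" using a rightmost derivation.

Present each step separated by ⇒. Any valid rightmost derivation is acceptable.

S ⇒ A ⇒ B ⇒ A A a ⇒ A b a ⇒ b b a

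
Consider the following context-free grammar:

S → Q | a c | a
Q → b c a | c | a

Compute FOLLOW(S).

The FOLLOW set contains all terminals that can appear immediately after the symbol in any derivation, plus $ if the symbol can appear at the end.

We compute FOLLOW(S) using the standard algorithm.
FOLLOW(S) starts with {$}.
FIRST(Q) = {a, b, c}
FIRST(S) = {a, b, c}
FOLLOW(Q) = {$}
FOLLOW(S) = {$}
Therefore, FOLLOW(S) = {$}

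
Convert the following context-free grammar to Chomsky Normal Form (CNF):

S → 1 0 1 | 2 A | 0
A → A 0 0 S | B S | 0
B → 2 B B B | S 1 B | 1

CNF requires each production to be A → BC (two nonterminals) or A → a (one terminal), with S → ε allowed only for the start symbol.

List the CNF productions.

T1 → 1; T0 → 0; T2 → 2; S → 0; A → 0; B → 1; S → T1 X0; X0 → T0 T1; S → T2 A; A → A X1; X1 → T0 X2; X2 → T0 S; A → B S; B → T2 X3; X3 → B X4; X4 → B B; B → S X5; X5 → T1 B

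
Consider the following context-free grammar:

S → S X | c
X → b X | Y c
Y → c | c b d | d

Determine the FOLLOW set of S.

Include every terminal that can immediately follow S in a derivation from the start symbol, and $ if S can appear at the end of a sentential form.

We compute FOLLOW(S) using the standard algorithm.
FOLLOW(S) starts with {$}.
FIRST(S) = {c}
FIRST(X) = {b, c, d}
FIRST(Y) = {c, d}
FOLLOW(S) = {$, b, c, d}
FOLLOW(X) = {$, b, c, d}
FOLLOW(Y) = {c}
Therefore, FOLLOW(S) = {$, b, c, d}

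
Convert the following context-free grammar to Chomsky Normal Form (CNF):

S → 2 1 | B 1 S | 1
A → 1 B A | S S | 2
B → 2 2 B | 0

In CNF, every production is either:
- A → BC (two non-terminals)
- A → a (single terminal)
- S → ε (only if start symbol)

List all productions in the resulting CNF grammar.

T2 → 2; T1 → 1; S → 1; A → 2; B → 0; S → T2 T1; S → B X0; X0 → T1 S; A → T1 X1; X1 → B A; A → S S; B → T2 X2; X2 → T2 B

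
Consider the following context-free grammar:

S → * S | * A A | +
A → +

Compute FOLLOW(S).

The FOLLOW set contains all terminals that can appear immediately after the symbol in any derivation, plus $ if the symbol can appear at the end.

We compute FOLLOW(S) using the standard algorithm.
FOLLOW(S) starts with {$}.
FIRST(A) = {+}
FIRST(S) = {*, +}
FOLLOW(A) = {$, +}
FOLLOW(S) = {$}
Therefore, FOLLOW(S) = {$}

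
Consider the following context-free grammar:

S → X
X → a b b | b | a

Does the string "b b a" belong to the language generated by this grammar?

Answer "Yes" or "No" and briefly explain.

No - no valid derivation exists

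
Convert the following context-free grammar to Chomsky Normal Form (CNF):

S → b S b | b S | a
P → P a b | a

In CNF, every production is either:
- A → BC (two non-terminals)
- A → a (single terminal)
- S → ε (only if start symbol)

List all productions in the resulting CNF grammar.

TB → b; S → a; TA → a; P → a; S → TB X0; X0 → S TB; S → TB S; P → P X1; X1 → TA TB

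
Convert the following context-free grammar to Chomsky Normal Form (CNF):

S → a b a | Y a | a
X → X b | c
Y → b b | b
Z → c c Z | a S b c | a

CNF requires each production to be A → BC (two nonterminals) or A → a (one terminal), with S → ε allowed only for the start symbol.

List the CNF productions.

TA → a; TB → b; S → a; X → c; Y → b; TC → c; Z → a; S → TA X0; X0 → TB TA; S → Y TA; X → X TB; Y → TB TB; Z → TC X1; X1 → TC Z; Z → TA X2; X2 → S X3; X3 → TB TC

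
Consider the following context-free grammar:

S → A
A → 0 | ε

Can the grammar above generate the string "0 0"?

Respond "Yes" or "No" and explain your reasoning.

No - no valid derivation exists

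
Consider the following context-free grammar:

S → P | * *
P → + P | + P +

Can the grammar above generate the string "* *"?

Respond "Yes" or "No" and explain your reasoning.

Yes - a valid derivation exists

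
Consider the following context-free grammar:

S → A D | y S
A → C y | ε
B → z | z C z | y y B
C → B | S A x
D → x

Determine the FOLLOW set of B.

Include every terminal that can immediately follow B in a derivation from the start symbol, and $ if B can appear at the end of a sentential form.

We compute FOLLOW(B) using the standard algorithm.
FOLLOW(S) starts with {$}.
FIRST(A) = {x, y, z, ε}
FIRST(B) = {y, z}
FIRST(C) = {x, y, z}
FIRST(D) = {x}
FIRST(S) = {x, y, z}
FOLLOW(A) = {x}
FOLLOW(B) = {y, z}
FOLLOW(C) = {y, z}
FOLLOW(D) = {$, x, y, z}
FOLLOW(S) = {$, x, y, z}
Therefore, FOLLOW(B) = {y, z}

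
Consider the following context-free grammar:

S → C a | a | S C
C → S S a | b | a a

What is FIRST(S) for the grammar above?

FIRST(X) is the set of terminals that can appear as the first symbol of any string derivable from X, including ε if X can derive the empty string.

We compute FIRST(S) using the standard algorithm.
FIRST(C) = {a, b}
FIRST(S) = {a, b}
Therefore, FIRST(S) = {a, b}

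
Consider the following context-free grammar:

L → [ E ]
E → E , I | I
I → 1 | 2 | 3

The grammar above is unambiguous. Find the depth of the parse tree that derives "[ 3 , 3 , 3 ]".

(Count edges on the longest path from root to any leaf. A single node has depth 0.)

5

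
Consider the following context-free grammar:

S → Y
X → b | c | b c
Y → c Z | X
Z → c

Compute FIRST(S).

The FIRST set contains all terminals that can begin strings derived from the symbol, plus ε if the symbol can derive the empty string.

We compute FIRST(S) using the standard algorithm.
FIRST(S) = {b, c}
FIRST(X) = {b, c}
FIRST(Y) = {b, c}
FIRST(Z) = {c}
Therefore, FIRST(S) = {b, c}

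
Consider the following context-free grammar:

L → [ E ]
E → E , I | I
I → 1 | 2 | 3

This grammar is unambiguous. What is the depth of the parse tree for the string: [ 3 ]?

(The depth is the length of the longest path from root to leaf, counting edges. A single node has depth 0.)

3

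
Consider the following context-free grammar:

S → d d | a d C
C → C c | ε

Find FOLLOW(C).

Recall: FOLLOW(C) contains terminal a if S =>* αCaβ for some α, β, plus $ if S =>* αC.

We compute FOLLOW(C) using the standard algorithm.
FOLLOW(S) starts with {$}.
FIRST(C) = {c, ε}
FIRST(S) = {a, d}
FOLLOW(C) = {$, c}
FOLLOW(S) = {$}
Therefore, FOLLOW(C) = {$, c}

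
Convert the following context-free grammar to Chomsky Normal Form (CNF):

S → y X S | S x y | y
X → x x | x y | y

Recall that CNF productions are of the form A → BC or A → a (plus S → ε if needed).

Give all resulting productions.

TY → y; TX → x; S → y; X → y; S → TY X0; X0 → X S; S → S X1; X1 → TX TY; X → TX TX; X → TX TY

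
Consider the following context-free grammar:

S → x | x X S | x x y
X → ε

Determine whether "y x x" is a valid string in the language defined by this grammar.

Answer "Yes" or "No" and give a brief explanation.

No - no valid derivation exists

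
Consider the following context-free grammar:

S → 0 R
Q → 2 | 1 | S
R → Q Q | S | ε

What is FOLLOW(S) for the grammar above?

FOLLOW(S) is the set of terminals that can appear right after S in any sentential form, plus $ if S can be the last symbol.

We compute FOLLOW(S) using the standard algorithm.
FOLLOW(S) starts with {$}.
FIRST(Q) = {0, 1, 2}
FIRST(R) = {0, 1, 2, ε}
FIRST(S) = {0}
FOLLOW(Q) = {$, 0, 1, 2}
FOLLOW(R) = {$, 0, 1, 2}
FOLLOW(S) = {$, 0, 1, 2}
Therefore, FOLLOW(S) = {$, 0, 1, 2}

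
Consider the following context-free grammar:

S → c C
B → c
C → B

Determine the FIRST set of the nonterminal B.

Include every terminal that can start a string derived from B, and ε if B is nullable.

We compute FIRST(B) using the standard algorithm.
FIRST(B) = {c}
FIRST(C) = {c}
FIRST(S) = {c}
Therefore, FIRST(B) = {c}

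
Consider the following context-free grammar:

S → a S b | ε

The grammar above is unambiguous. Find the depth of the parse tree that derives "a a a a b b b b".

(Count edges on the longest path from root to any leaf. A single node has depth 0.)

5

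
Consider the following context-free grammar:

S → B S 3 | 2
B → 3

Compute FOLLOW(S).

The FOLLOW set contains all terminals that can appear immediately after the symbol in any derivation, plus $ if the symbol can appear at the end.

We compute FOLLOW(S) using the standard algorithm.
FOLLOW(S) starts with {$}.
FIRST(B) = {3}
FIRST(S) = {2, 3}
FOLLOW(B) = {2, 3}
FOLLOW(S) = {$, 3}
Therefore, FOLLOW(S) = {$, 3}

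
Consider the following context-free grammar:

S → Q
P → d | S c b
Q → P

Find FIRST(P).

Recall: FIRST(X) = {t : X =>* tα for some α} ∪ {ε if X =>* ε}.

We compute FIRST(P) using the standard algorithm.
FIRST(P) = {d}
FIRST(Q) = {d}
FIRST(S) = {d}
Therefore, FIRST(P) = {d}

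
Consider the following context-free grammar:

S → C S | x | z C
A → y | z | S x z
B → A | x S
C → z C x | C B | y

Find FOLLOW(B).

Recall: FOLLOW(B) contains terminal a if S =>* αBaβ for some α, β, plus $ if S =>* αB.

We compute FOLLOW(B) using the standard algorithm.
FOLLOW(S) starts with {$}.
FIRST(A) = {x, y, z}
FIRST(B) = {x, y, z}
FIRST(C) = {y, z}
FIRST(S) = {x, y, z}
FOLLOW(A) = {$, x, y, z}
FOLLOW(B) = {$, x, y, z}
FOLLOW(C) = {$, x, y, z}
FOLLOW(S) = {$, x, y, z}
Therefore, FOLLOW(B) = {$, x, y, z}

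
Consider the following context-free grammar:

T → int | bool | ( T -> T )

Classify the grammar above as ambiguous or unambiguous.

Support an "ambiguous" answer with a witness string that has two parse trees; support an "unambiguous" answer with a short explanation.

Unambiguous - every string in the language has a unique parse tree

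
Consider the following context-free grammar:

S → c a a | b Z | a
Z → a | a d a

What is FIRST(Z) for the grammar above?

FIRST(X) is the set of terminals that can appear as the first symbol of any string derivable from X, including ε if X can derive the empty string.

We compute FIRST(Z) using the standard algorithm.
FIRST(S) = {a, b, c}
FIRST(Z) = {a}
Therefore, FIRST(Z) = {a}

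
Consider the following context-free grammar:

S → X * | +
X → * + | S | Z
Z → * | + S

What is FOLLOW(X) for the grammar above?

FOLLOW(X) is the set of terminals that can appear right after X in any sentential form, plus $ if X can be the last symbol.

We compute FOLLOW(X) using the standard algorithm.
FOLLOW(S) starts with {$}.
FIRST(S) = {*, +}
FIRST(X) = {*, +}
FIRST(Z) = {*, +}
FOLLOW(S) = {$, *}
FOLLOW(X) = {*}
FOLLOW(Z) = {*}
Therefore, FOLLOW(X) = {*}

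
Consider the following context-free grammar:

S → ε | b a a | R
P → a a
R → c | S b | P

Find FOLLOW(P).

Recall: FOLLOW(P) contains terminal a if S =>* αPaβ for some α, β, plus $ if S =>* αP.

We compute FOLLOW(P) using the standard algorithm.
FOLLOW(S) starts with {$}.
FIRST(P) = {a}
FIRST(R) = {a, b, c}
FIRST(S) = {a, b, c, ε}
FOLLOW(P) = {$, b}
FOLLOW(R) = {$, b}
FOLLOW(S) = {$, b}
Therefore, FOLLOW(P) = {$, b}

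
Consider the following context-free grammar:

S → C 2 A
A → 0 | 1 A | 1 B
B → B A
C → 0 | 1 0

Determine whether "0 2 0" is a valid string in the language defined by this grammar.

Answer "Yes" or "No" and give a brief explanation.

Yes - a valid derivation exists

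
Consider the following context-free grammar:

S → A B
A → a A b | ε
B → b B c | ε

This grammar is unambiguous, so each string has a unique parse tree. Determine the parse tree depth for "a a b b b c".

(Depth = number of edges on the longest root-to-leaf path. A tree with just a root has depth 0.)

4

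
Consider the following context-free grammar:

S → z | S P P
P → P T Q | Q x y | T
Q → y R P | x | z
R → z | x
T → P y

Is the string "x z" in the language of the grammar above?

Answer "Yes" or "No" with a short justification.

No - no valid derivation exists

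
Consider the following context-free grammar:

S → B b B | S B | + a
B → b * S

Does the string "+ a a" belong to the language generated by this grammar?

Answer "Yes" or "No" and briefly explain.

No - no valid derivation exists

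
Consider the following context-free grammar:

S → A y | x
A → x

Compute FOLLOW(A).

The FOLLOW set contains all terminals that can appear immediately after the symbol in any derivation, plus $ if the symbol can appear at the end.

We compute FOLLOW(A) using the standard algorithm.
FOLLOW(S) starts with {$}.
FIRST(A) = {x}
FIRST(S) = {x}
FOLLOW(A) = {y}
FOLLOW(S) = {$}
Therefore, FOLLOW(A) = {y}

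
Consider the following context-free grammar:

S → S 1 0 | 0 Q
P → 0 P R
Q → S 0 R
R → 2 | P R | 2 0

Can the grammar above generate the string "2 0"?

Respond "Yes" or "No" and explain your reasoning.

No - no valid derivation exists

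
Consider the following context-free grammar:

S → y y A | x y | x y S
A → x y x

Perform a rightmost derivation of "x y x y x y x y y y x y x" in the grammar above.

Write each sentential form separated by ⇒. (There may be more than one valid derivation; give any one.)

S ⇒ x y S ⇒ x y x y S ⇒ x y x y x y S ⇒ x y x y x y x y S ⇒ x y x y x y x y y y A ⇒ x y x y x y x y y y x y x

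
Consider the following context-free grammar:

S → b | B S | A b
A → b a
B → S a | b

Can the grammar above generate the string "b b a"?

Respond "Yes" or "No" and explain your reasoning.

No - no valid derivation exists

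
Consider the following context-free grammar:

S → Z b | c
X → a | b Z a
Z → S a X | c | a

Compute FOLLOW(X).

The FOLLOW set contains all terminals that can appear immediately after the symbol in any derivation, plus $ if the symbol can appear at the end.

We compute FOLLOW(X) using the standard algorithm.
FOLLOW(S) starts with {$}.
FIRST(S) = {a, c}
FIRST(X) = {a, b}
FIRST(Z) = {a, c}
FOLLOW(S) = {$, a}
FOLLOW(X) = {a, b}
FOLLOW(Z) = {a, b}
Therefore, FOLLOW(X) = {a, b}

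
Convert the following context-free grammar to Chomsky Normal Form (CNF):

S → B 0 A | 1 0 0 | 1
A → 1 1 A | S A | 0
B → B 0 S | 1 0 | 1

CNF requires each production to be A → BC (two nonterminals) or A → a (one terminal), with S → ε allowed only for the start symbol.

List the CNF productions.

T0 → 0; T1 → 1; S → 1; A → 0; B → 1; S → B X0; X0 → T0 A; S → T1 X1; X1 → T0 T0; A → T1 X2; X2 → T1 A; A → S A; B → B X3; X3 → T0 S; B → T1 T0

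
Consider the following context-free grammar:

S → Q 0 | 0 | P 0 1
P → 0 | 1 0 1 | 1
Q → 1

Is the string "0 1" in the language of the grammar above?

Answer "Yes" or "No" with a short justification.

No - no valid derivation exists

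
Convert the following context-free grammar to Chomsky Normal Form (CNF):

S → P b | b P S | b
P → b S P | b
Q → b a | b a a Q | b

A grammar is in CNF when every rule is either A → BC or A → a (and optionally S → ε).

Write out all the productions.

TB → b; S → b; P → b; TA → a; Q → b; S → P TB; S → TB X0; X0 → P S; P → TB X1; X1 → S P; Q → TB TA; Q → TB X2; X2 → TA X3; X3 → TA Q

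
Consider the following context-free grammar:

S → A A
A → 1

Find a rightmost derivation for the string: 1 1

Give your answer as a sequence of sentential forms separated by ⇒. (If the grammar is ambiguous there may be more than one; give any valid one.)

S ⇒ A A ⇒ A 1 ⇒ 1 1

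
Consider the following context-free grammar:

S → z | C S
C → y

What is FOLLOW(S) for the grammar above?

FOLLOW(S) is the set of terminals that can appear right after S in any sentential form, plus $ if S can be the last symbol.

We compute FOLLOW(S) using the standard algorithm.
FOLLOW(S) starts with {$}.
FIRST(C) = {y}
FIRST(S) = {y, z}
FOLLOW(C) = {y, z}
FOLLOW(S) = {$}
Therefore, FOLLOW(S) = {$}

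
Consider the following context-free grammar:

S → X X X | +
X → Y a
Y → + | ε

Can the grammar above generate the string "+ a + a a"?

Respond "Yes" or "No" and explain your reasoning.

Yes - a valid derivation exists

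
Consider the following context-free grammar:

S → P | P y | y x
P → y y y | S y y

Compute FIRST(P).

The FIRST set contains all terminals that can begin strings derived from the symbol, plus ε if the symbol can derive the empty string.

We compute FIRST(P) using the standard algorithm.
FIRST(P) = {y}
FIRST(S) = {y}
Therefore, FIRST(P) = {y}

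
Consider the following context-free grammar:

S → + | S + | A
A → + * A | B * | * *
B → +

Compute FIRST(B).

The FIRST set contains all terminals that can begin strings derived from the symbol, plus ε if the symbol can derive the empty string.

We compute FIRST(B) using the standard algorithm.
FIRST(A) = {*, +}
FIRST(B) = {+}
FIRST(S) = {*, +}
Therefore, FIRST(B) = {+}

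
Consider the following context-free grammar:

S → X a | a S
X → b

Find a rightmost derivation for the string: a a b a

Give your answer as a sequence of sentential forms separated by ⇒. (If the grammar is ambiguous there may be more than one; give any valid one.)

S ⇒ a S ⇒ a a S ⇒ a a X a ⇒ a a b a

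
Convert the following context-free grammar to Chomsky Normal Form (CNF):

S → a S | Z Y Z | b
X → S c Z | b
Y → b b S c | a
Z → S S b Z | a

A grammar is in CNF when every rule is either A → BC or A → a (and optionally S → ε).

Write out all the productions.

TA → a; S → b; TC → c; X → b; TB → b; Y → a; Z → a; S → TA S; S → Z X0; X0 → Y Z; X → S X1; X1 → TC Z; Y → TB X2; X2 → TB X3; X3 → S TC; Z → S X4; X4 → S X5; X5 → TB Z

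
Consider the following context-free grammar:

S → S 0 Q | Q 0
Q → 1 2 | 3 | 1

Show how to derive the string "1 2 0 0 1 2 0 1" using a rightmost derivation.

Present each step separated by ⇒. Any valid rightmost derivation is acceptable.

S ⇒ S 0 Q ⇒ S 0 1 ⇒ S 0 Q 0 1 ⇒ S 0 1 2 0 1 ⇒ Q 0 0 1 2 0 1 ⇒ 1 2 0 0 1 2 0 1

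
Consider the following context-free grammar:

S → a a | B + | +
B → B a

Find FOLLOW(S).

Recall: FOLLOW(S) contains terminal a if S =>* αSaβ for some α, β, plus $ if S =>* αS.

We compute FOLLOW(S) using the standard algorithm.
FOLLOW(S) starts with {$}.
FIRST(B) = {}
FIRST(S) = {+, a}
FOLLOW(B) = {+, a}
FOLLOW(S) = {$}
Therefore, FOLLOW(S) = {$}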